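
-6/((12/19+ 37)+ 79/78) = -8892/57271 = -0.16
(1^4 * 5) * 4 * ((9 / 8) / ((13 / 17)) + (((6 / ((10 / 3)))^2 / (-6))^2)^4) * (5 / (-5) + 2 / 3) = -250247298824751 / 25390625000000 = -9.86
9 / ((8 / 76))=171 / 2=85.50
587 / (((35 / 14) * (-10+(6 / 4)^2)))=-4696 / 155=-30.30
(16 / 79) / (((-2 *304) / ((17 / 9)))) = -17 / 27018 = -0.00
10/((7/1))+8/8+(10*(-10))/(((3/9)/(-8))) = 16817/7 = 2402.43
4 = 4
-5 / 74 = -0.07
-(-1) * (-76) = -76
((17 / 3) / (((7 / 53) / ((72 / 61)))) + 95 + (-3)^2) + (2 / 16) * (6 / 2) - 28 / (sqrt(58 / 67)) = 529537 / 3416 - 14 * sqrt(3886) / 29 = 124.92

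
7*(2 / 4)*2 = 7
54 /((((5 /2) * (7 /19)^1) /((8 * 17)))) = 279072 /35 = 7973.49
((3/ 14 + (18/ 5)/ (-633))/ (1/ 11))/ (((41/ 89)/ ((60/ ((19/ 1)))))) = 18097794/ 1150583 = 15.73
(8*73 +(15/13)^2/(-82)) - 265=318.98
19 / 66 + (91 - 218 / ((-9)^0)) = -8363 / 66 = -126.71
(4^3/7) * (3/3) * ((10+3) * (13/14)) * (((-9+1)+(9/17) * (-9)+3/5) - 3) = -6970912/4165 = -1673.69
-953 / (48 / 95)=-1886.15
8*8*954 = 61056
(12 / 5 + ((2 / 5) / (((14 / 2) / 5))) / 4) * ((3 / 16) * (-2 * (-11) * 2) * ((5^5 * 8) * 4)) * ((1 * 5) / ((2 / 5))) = 178406250 / 7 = 25486607.14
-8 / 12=-2 / 3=-0.67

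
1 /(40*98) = 0.00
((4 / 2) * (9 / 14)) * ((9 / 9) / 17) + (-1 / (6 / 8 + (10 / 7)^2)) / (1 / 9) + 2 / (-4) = -475079 / 130186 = -3.65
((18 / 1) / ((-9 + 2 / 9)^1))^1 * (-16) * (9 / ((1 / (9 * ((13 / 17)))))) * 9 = 24564384 / 1343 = 18290.68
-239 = -239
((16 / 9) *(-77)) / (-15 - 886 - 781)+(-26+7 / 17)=-3282043 / 128673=-25.51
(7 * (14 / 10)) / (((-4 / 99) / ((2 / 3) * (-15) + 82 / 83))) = 907137 / 415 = 2185.87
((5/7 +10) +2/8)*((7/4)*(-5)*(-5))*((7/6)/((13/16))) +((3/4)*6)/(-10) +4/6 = 537419/780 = 689.00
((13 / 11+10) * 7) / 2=861 / 22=39.14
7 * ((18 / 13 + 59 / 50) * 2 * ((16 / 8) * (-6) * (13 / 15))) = -373.41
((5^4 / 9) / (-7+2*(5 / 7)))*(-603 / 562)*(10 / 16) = 1465625 / 175344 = 8.36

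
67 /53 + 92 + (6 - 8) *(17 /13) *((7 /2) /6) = 379247 /4134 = 91.74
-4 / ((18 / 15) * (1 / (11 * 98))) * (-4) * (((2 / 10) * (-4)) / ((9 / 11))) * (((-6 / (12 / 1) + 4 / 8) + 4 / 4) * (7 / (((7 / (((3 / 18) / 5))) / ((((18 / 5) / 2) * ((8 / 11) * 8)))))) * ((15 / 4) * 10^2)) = -5519360 / 3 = -1839786.67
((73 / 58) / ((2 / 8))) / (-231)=-0.02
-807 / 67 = -12.04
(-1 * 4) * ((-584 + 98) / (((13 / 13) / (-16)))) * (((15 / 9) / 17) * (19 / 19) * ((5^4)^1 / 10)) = -3240000 / 17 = -190588.24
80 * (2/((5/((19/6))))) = 304/3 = 101.33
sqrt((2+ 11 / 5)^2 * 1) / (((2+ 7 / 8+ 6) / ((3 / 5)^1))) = 504 / 1775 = 0.28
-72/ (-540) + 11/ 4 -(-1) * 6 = 533/ 60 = 8.88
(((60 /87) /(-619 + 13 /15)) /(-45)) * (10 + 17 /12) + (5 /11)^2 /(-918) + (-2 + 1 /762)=-3790578792311 /1896588870264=-2.00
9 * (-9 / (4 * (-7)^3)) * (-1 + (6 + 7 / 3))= 297 / 686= 0.43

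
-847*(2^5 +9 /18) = -55055 /2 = -27527.50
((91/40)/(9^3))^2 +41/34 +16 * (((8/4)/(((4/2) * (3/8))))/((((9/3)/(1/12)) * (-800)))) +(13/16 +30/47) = 1803933174931/679394174400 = 2.66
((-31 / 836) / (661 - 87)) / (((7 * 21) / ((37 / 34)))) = -1147 / 2398360272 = -0.00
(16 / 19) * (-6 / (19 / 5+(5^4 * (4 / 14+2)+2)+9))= -1680 / 479921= -0.00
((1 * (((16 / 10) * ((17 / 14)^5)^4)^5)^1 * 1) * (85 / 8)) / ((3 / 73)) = 1376144121620952498860884639400992853347097305053500489783837373027099487402196071861119045571702321144257328315307881431529241 / 1876916239402740271238544457611281091879321328298585235085928025363872962033202284522151331568994101859167764480000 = 733194211191.26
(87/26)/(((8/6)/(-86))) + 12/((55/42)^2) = -32848839/157300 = -208.83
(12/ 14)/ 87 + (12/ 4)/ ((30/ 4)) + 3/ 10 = 1441/ 2030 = 0.71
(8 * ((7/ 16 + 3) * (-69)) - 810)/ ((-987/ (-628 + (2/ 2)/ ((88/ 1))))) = -99749715/ 57904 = -1722.67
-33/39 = -11/13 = -0.85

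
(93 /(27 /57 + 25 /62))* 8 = 876432 /1033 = 848.43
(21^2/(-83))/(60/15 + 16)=-441/1660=-0.27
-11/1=-11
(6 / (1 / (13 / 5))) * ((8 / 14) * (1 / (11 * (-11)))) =-312 / 4235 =-0.07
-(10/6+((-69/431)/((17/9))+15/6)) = -179449/43962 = -4.08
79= 79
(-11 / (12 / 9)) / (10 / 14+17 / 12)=-3.87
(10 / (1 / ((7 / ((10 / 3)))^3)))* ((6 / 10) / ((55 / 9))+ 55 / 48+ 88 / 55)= 263.38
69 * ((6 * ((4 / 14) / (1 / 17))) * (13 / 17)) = 1537.71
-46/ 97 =-0.47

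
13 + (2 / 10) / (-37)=2404 / 185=12.99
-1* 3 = -3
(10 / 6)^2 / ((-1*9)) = -25 / 81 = -0.31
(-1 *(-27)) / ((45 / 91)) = 273 / 5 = 54.60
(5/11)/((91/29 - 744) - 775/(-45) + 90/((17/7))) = -0.00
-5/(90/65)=-65/18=-3.61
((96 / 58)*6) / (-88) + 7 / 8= 1945 / 2552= 0.76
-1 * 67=-67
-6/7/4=-3/14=-0.21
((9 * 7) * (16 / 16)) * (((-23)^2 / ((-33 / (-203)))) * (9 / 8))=20296143 / 88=230637.99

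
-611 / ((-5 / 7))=4277 / 5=855.40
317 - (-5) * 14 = 387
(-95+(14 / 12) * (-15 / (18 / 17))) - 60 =-171.53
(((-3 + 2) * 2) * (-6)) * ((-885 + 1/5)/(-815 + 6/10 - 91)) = 17696/1509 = 11.73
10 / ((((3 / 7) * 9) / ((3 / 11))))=70 / 99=0.71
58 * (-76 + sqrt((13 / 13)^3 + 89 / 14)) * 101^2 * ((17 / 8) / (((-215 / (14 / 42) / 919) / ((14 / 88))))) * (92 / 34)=831640697209 / 14190 - 6252937573 * sqrt(1442) / 113520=56515843.53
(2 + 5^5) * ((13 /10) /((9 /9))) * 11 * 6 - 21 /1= 1341378 /5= 268275.60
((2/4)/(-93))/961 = -1/178746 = -0.00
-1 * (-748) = 748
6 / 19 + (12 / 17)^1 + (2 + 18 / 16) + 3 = 18467 / 2584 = 7.15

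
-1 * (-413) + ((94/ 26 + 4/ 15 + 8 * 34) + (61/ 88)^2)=1040992603/ 1510080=689.36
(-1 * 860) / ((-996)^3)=0.00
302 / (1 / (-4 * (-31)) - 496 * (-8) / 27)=1011096 / 492059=2.05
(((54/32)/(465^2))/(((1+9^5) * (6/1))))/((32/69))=69/1452724480000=0.00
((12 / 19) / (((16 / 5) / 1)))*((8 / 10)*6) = 18 / 19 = 0.95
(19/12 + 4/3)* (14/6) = 245/36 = 6.81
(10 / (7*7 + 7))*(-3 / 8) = -15 / 224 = -0.07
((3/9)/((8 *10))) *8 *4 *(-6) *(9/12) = -0.60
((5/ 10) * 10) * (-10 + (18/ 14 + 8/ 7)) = -265/ 7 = -37.86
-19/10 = -1.90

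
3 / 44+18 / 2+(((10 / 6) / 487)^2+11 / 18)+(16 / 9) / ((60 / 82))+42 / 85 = 60366918839 / 4789865124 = 12.60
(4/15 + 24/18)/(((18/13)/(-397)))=-20644/45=-458.76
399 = 399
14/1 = 14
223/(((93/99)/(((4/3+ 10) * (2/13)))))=166804/403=413.91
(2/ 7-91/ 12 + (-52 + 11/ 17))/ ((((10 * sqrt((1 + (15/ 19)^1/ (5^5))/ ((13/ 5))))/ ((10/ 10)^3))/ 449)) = -37605097 * sqrt(14669330)/ 33923568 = -4245.71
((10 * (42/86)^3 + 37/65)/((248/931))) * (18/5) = 75087646011/3204132100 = 23.43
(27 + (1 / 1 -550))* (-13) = 6786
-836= -836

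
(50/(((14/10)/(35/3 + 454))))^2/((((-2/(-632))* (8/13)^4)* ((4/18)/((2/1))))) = 68803944801109375/12544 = 5485008354680.28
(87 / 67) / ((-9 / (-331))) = 9599 / 201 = 47.76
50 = 50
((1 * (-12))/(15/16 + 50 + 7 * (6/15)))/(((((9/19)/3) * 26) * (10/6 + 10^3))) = -608/11196029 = -0.00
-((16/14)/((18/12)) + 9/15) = -143/105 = -1.36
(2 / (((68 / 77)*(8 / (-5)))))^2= 148225 / 73984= 2.00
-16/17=-0.94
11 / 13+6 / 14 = 116 / 91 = 1.27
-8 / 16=-0.50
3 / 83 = 0.04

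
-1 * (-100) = 100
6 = 6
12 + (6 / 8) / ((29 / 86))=14.22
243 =243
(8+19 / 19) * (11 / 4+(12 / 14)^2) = 6147 / 196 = 31.36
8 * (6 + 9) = 120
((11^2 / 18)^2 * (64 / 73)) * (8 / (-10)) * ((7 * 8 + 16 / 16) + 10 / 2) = -58095488 / 29565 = -1965.01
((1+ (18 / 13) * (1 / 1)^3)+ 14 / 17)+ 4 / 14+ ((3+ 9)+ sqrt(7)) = sqrt(7)+ 23969 / 1547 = 18.14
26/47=0.55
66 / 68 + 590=20093 / 34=590.97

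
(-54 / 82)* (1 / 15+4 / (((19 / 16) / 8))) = -69291 / 3895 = -17.79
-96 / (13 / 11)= -1056 / 13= -81.23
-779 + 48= -731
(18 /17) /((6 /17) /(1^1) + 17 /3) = 54 /307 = 0.18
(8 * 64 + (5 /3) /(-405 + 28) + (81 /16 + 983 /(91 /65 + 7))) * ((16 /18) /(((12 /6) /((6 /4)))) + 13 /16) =5702749891 /6080256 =937.91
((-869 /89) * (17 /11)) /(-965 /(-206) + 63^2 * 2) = -276658 /145621177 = -0.00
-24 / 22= -12 / 11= -1.09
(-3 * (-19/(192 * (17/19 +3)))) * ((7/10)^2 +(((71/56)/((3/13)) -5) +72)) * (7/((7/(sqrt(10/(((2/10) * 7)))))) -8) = -110658413/2486400 +110658413 * sqrt(14)/27847680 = -29.64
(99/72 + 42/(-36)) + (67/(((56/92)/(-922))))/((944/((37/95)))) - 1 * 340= -718777361/1883280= -381.66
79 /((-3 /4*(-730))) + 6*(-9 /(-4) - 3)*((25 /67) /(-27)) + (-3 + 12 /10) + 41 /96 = -2738417 /2347680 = -1.17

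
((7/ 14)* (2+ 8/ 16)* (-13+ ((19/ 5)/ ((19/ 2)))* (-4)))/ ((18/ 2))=-73/ 36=-2.03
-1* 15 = -15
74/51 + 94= 4868/51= 95.45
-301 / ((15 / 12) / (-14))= 16856 / 5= 3371.20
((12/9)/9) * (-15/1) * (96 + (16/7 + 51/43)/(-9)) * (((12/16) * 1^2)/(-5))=259019/8127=31.87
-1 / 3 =-0.33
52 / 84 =13 / 21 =0.62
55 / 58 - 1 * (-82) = 4811 / 58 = 82.95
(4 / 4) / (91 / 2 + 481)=2 / 1053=0.00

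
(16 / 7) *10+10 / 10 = 167 / 7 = 23.86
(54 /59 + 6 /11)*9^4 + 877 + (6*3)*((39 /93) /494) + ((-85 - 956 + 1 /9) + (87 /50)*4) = 810786766276 /86008725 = 9426.80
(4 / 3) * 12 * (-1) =-16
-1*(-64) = 64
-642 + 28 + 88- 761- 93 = -1380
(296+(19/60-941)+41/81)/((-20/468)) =13566371/900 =15073.75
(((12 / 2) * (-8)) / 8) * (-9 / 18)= 3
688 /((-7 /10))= -6880 /7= -982.86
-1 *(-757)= 757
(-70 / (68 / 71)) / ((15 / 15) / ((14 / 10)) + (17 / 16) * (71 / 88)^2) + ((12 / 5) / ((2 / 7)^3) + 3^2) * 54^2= 33815294148866 / 103648915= 326248.41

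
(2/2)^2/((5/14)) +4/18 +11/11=181/45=4.02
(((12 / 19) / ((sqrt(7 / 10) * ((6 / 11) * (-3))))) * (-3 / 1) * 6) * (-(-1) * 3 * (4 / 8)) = 198 * sqrt(70) / 133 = 12.46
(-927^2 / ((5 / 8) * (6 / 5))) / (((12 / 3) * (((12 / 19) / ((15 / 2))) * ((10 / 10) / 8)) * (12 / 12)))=-27212085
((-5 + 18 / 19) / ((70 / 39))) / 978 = -143 / 61940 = -0.00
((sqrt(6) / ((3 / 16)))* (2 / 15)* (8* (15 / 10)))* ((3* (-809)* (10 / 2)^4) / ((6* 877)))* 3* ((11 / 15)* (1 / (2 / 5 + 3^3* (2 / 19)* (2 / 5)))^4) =-72482911187500* sqrt(6) / 74715772071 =-2376.29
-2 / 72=-1 / 36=-0.03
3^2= 9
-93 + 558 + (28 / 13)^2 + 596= 180093 / 169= 1065.64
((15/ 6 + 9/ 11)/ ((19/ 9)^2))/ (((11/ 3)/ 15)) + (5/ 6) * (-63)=-2160210/ 43681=-49.45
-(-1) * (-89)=-89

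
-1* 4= -4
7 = 7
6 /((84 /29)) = 29 /14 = 2.07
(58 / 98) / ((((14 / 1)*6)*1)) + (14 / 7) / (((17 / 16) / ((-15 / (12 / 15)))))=-2469107 / 69972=-35.29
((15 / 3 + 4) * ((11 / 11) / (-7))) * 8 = -72 / 7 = -10.29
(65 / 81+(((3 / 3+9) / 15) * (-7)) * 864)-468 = -364435 / 81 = -4499.20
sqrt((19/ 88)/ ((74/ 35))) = sqrt(270655)/ 1628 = 0.32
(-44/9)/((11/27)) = -12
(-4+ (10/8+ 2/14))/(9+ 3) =-73/336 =-0.22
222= 222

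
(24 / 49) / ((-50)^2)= 6 / 30625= 0.00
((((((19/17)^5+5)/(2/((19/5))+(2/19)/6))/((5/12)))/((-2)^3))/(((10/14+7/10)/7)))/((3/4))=-35658730016/1452513711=-24.55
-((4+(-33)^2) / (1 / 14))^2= -234151204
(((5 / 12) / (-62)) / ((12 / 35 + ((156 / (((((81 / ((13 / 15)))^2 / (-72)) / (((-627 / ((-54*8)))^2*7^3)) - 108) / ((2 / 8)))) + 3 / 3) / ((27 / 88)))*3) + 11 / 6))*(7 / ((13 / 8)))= -167755945351050 / 48841708513210379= -0.00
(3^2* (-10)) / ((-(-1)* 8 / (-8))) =90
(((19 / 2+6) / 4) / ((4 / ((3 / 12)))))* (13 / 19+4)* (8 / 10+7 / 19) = 306249 / 231040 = 1.33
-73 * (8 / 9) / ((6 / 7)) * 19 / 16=-9709 / 108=-89.90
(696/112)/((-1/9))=-783/14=-55.93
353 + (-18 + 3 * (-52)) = 179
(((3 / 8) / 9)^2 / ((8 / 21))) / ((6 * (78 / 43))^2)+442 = 148698034831 / 336420864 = 442.00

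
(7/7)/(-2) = -1/2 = -0.50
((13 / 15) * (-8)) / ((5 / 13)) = -1352 / 75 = -18.03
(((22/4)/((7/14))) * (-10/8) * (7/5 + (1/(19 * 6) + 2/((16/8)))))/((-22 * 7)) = 1373/6384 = 0.22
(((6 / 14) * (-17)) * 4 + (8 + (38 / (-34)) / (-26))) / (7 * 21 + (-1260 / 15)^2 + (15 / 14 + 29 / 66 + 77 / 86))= -92636577 / 31634514379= -0.00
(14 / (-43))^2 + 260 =480936 / 1849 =260.11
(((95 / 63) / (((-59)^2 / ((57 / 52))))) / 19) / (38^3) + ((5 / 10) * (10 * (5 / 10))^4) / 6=52.08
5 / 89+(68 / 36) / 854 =0.06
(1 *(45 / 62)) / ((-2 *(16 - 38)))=45 / 2728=0.02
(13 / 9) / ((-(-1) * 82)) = 13 / 738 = 0.02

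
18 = 18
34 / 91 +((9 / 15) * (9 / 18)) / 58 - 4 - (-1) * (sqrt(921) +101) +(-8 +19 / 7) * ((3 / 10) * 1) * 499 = -36623653 / 52780 +sqrt(921) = -663.54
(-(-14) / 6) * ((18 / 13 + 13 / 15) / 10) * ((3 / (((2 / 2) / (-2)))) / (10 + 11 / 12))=-12292 / 42575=-0.29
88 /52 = 22 /13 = 1.69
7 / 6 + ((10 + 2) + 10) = 23.17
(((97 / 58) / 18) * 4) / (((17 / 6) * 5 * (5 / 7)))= 1358 / 36975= 0.04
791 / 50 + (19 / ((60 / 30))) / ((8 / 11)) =11553 / 400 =28.88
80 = 80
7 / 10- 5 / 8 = 3 / 40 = 0.08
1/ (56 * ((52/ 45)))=45/ 2912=0.02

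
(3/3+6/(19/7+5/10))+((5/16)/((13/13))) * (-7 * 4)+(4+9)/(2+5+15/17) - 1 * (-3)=-1.23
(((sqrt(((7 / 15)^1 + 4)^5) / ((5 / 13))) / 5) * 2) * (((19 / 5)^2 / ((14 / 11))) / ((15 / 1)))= 231735647 * sqrt(1005) / 221484375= 33.17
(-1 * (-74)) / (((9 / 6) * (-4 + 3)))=-148 / 3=-49.33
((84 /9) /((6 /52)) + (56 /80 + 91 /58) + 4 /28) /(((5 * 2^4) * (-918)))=-95119 /83859300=-0.00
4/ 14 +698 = 4888/ 7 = 698.29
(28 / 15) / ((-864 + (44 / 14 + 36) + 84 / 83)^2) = 2362927 / 859161193935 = 0.00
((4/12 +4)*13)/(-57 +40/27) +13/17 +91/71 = 1866683/1809293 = 1.03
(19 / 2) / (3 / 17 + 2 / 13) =4199 / 146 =28.76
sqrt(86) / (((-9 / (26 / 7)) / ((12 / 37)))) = -104 *sqrt(86) / 777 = -1.24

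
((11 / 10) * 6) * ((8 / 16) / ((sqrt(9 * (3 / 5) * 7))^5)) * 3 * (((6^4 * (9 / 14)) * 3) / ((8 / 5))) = 825 * sqrt(105) / 4802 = 1.76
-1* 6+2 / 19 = -112 / 19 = -5.89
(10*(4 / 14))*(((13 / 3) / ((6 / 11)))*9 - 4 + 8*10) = 2950 / 7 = 421.43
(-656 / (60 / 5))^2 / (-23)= -26896 / 207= -129.93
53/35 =1.51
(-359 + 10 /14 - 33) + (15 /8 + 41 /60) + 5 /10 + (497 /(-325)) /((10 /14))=-106570547 /273000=-390.37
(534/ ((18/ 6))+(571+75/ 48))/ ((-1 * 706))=-12009/ 11296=-1.06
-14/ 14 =-1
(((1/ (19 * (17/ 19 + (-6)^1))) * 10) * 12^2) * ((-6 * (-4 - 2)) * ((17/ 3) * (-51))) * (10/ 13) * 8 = 950468.52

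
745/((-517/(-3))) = 2235/517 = 4.32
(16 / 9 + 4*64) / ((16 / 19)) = 306.11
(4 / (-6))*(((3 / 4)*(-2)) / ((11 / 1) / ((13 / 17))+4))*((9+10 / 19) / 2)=2353 / 9082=0.26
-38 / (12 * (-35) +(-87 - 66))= 38 / 573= 0.07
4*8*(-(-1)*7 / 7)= 32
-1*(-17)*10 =170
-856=-856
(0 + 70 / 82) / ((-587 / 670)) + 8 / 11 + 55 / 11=1258271 / 264737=4.75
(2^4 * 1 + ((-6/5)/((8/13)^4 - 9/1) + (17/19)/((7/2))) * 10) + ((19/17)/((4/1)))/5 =228395474631/11438534660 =19.97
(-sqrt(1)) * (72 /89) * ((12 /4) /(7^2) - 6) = 20952 /4361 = 4.80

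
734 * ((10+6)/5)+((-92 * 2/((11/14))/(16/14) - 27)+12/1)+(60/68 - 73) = 1923083/935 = 2056.77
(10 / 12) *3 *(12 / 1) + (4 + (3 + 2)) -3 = 36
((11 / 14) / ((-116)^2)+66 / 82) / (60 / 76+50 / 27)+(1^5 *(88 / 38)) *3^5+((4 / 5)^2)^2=14005127918926261 / 24855973660000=563.45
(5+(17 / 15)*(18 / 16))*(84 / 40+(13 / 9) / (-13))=44929 / 3600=12.48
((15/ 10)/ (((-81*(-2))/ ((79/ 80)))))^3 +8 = 5159780845039/ 644972544000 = 8.00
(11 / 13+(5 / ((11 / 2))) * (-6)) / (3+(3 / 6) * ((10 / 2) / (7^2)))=-64582 / 42757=-1.51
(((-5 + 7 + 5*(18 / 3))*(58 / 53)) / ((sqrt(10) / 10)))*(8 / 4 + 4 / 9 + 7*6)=742400*sqrt(10) / 477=4921.75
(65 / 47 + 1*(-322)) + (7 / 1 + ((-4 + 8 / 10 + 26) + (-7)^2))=-241.82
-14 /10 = -7 /5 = -1.40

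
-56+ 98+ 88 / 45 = 1978 / 45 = 43.96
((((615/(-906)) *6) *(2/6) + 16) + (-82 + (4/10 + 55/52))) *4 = -2587231/9815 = -263.60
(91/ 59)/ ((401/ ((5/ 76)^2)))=2275/ 136654384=0.00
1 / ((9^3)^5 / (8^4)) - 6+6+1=205891132098745 / 205891132094649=1.00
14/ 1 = 14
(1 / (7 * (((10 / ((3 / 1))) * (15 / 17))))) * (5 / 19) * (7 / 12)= 17 / 2280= 0.01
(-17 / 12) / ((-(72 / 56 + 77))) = 119 / 6576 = 0.02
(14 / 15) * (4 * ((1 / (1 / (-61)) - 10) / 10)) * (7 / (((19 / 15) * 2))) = -6958 / 95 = -73.24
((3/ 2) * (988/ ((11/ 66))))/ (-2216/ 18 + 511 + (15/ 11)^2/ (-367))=888450849/ 38755703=22.92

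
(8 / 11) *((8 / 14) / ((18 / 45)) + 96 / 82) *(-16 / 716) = -23872 / 565103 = -0.04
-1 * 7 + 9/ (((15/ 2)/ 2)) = -23/ 5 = -4.60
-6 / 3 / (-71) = 0.03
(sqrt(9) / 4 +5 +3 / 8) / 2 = 49 / 16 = 3.06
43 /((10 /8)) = 172 /5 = 34.40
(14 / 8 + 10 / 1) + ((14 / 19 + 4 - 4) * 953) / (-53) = -6039 / 4028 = -1.50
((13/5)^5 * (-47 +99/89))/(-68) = 379090153/4728125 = 80.18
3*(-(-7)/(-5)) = -21/5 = -4.20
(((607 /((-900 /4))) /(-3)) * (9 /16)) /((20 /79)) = 47953 /24000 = 2.00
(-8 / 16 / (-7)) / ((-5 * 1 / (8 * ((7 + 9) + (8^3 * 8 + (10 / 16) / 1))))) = -32901 / 70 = -470.01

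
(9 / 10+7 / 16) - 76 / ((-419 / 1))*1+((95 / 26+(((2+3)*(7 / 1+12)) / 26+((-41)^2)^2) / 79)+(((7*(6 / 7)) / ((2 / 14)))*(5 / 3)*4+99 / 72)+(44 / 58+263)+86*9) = 37093.48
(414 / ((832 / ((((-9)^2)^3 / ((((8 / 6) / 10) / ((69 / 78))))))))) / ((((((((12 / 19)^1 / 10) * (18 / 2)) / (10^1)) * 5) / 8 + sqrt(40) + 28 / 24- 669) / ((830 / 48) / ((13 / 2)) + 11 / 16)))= -11467965505874958486675 / 1303739240679546112- 2146601371209220125 * sqrt(10) / 81483702542471632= -8879.52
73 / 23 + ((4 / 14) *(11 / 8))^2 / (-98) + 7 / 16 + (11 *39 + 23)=805124547 / 1767136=455.61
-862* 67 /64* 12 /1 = -86631 /8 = -10828.88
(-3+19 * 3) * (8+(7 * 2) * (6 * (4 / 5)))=20304 / 5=4060.80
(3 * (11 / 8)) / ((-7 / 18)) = -10.61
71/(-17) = -71/17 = -4.18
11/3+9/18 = 25/6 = 4.17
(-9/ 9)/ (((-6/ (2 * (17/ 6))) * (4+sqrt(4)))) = 17/ 108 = 0.16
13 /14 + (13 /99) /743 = 956423 /1029798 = 0.93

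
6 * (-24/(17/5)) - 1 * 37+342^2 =1987039/17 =116884.65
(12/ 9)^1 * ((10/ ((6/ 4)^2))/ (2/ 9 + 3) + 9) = 1204/ 87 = 13.84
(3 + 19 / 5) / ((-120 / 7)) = -119 / 300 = -0.40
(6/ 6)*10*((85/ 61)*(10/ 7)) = 19.91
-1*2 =-2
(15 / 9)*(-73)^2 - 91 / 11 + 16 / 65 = 19033958 / 2145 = 8873.64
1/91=0.01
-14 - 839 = -853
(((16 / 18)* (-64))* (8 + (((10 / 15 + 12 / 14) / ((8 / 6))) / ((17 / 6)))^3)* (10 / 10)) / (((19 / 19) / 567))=-62631309312 / 240737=-260164.87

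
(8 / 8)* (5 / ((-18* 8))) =-5 / 144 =-0.03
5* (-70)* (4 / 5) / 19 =-280 / 19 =-14.74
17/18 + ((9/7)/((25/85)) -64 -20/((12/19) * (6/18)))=-96821/630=-153.68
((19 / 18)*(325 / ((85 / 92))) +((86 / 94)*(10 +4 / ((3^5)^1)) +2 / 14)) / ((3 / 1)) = 517292165 / 4077297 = 126.87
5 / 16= 0.31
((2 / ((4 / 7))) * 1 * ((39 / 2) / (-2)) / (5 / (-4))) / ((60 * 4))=91 / 800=0.11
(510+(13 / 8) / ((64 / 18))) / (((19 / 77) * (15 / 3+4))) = 3354043 / 14592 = 229.85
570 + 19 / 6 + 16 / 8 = 3451 / 6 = 575.17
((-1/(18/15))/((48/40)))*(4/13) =-25/117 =-0.21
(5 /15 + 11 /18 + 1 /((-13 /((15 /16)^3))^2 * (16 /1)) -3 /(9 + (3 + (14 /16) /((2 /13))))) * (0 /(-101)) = 0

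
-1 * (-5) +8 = 13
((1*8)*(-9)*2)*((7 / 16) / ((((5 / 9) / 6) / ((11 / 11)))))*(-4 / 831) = 4536 / 1385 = 3.28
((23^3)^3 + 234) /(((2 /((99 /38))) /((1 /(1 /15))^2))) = 40120675539300675 /76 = 527903625517114.14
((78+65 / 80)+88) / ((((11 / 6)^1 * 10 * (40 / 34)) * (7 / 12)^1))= 408357 / 30800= 13.26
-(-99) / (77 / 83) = 747 / 7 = 106.71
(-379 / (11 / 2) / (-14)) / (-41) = -379 / 3157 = -0.12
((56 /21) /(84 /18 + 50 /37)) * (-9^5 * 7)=-30587382 /167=-183157.98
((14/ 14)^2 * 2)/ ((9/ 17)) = 34/ 9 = 3.78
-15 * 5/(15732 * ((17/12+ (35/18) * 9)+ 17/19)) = -25/103891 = -0.00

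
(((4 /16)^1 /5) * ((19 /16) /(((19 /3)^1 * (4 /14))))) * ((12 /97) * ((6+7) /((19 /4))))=819 /73720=0.01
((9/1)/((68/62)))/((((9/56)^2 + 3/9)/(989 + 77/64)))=83842479/3706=22623.44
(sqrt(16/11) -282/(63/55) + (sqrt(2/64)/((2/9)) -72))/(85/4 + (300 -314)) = -26728/609 + 9 * sqrt(2)/116 + 16 * sqrt(11)/319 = -43.61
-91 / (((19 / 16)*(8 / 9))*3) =-546 / 19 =-28.74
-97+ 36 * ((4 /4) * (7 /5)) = -233 /5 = -46.60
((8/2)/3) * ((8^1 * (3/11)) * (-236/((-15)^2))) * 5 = -15.26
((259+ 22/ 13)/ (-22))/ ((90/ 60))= -3389/ 429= -7.90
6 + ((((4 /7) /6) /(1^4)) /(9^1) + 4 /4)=1325 /189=7.01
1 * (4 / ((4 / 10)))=10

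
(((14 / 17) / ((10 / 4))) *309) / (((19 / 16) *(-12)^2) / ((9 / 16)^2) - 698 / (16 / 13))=-622944 / 163285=-3.82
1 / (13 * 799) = 0.00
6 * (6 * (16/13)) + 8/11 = 6440/143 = 45.03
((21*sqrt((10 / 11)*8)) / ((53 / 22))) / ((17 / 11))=1848*sqrt(55) / 901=15.21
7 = 7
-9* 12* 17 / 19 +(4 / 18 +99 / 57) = -16189 / 171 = -94.67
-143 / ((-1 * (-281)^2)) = 143 / 78961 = 0.00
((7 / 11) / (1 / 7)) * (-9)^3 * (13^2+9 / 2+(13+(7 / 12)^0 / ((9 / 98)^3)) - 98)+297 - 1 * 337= -98560313 / 22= -4480014.23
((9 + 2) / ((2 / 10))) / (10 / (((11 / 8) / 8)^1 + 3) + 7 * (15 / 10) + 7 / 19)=424270 / 108159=3.92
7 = 7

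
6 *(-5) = -30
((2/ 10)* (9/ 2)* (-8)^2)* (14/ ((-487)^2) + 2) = 136613376/ 1185845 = 115.20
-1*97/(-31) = 97/31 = 3.13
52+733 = 785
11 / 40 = 0.28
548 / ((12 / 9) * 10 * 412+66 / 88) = 6576 / 65929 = 0.10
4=4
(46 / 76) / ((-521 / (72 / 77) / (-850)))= 703800 / 762223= 0.92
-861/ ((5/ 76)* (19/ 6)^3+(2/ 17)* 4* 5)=-193.83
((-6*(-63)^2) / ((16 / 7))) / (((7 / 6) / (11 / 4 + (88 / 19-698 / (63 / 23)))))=671759487 / 304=2209735.15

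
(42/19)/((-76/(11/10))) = -231/7220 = -0.03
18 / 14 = 9 / 7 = 1.29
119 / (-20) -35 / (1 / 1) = -819 / 20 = -40.95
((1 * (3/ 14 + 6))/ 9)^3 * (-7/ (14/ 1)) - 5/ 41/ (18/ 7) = -1288069/ 6075216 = -0.21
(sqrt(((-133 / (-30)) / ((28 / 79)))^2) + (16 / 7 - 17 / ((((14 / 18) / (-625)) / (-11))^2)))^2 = 60998783358242940723336121 / 34574400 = 1764275977551105463.10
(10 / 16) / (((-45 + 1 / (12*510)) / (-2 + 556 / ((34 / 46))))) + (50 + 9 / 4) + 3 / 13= 42.06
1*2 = 2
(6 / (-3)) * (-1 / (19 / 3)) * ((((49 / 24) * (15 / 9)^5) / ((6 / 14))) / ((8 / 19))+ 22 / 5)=104907421 / 2216160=47.34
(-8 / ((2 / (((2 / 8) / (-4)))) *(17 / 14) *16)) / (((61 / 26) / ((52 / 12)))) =1183 / 49776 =0.02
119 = 119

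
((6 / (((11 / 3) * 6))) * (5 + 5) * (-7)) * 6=-1260 / 11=-114.55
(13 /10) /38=13 /380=0.03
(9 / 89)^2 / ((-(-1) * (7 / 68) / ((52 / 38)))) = 143208 / 1053493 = 0.14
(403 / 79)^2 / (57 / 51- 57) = -2760953 / 5928950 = -0.47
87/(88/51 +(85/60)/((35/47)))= 621180/25903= 23.98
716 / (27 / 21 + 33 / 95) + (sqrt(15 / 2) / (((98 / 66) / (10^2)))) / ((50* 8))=33* sqrt(30) / 392 + 238070 / 543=438.90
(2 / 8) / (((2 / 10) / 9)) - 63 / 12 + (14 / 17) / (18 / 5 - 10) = 1597 / 272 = 5.87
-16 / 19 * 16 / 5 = -256 / 95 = -2.69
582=582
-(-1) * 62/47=62/47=1.32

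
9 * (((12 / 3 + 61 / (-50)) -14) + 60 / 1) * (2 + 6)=3512.16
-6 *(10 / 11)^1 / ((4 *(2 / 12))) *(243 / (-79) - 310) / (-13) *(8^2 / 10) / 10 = -7123104 / 56485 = -126.11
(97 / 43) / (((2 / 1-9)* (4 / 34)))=-1649 / 602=-2.74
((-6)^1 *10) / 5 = -12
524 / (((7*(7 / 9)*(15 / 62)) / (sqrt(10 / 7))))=97464*sqrt(70) / 1715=475.48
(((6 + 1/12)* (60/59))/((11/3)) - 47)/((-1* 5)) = 29408/3245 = 9.06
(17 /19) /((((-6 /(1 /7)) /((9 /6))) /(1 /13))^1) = -17 /6916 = -0.00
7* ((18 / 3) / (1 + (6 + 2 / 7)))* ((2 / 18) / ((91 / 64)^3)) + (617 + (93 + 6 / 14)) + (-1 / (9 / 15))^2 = 1678689556 / 2352987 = 713.43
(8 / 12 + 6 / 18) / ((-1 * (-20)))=1 / 20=0.05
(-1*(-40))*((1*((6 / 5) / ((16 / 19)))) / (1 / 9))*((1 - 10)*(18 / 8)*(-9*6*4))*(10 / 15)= 1495908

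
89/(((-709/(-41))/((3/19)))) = 10947/13471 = 0.81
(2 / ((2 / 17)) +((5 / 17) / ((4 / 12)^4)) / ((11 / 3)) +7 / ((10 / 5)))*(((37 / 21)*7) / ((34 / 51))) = 373589 / 748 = 499.45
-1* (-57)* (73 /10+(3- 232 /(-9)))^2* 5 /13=200317171 /7020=28535.21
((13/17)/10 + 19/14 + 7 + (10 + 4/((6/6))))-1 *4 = 10968/595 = 18.43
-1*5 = -5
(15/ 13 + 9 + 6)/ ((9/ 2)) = 140/ 39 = 3.59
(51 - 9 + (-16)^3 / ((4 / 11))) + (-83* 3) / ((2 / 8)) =-12218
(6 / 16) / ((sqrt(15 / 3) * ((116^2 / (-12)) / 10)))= -9 * sqrt(5) / 13456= -0.00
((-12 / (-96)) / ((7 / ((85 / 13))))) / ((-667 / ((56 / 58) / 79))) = -85 / 39730522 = -0.00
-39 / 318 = -13 / 106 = -0.12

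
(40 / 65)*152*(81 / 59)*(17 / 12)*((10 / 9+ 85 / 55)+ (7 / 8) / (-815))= 3321861846 / 6876155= 483.10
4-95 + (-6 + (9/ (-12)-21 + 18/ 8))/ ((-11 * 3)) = -1985/ 22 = -90.23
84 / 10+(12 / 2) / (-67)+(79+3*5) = 34274 / 335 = 102.31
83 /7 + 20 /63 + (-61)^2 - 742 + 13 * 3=190901 /63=3030.17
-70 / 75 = -14 / 15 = -0.93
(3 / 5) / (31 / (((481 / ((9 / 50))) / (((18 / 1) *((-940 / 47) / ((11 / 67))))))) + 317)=0.00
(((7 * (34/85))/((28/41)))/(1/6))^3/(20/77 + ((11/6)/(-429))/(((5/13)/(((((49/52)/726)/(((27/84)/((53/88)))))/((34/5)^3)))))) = 68885495259345692928/1201881334814375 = 57314.72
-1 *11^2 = -121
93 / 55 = 1.69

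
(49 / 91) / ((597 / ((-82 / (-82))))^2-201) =7 / 4630704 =0.00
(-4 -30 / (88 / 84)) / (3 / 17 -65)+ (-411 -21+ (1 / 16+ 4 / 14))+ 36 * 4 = -194925469 / 678832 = -287.15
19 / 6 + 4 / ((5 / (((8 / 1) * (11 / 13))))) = 8.58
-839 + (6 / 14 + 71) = -5373 / 7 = -767.57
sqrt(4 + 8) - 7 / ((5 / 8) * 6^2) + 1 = 31 / 45 + 2 * sqrt(3) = 4.15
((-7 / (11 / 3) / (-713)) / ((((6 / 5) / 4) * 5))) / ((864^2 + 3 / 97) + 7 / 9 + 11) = 12222 / 5111293429231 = 0.00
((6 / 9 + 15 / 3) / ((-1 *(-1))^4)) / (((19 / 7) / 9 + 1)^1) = 357 / 82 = 4.35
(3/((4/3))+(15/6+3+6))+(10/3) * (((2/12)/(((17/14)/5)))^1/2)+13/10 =49553/3060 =16.19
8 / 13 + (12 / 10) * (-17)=-1286 / 65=-19.78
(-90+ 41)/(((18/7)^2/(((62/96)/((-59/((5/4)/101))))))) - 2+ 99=35958026939/370697472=97.00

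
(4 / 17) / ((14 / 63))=18 / 17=1.06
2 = 2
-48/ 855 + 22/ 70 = 103/ 399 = 0.26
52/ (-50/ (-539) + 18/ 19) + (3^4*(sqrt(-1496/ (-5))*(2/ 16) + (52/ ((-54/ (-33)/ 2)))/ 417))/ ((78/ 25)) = 19970137/ 370157 + 135*sqrt(1870)/ 104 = 110.08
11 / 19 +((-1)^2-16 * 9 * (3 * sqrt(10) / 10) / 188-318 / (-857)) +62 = 1041298 / 16283-54 * sqrt(10) / 235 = 63.22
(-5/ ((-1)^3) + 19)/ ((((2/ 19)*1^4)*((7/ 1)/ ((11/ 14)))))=1254/ 49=25.59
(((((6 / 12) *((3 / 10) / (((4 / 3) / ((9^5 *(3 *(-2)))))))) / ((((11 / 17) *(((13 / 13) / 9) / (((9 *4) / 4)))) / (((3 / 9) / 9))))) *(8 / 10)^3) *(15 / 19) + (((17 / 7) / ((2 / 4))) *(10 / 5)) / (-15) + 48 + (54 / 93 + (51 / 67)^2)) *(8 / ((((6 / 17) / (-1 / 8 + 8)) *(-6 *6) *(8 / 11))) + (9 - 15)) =14025481793546590783 / 14658452424000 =956818.73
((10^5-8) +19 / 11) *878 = 965739418 / 11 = 87794492.55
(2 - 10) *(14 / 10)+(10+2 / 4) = -0.70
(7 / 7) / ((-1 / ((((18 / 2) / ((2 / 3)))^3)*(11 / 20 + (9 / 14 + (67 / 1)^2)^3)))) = -24438851305538973543 / 109760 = -222657172973204.93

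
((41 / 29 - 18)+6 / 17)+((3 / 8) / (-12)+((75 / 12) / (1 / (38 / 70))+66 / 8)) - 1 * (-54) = 5452949 / 110432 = 49.38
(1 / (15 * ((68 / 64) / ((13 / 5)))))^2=43264 / 1625625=0.03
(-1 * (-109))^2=11881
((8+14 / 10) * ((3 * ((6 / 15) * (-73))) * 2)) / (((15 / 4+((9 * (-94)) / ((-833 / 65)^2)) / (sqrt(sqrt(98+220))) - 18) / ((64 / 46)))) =-6731509193393500820451224569856 * 318^(3 / 4) / 36826021314919466021914425462259 - 879623577258094462879088640000 * 318^(1 / 4) / 36826021314919466021914425462259+2433350405724284750996989132800 * sqrt(318) / 36826021314919466021914425462259+148042824624621844738691121865531904 / 920650532872986650547860636556475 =148.11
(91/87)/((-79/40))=-3640/6873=-0.53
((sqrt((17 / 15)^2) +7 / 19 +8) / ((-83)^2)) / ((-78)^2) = 677 / 2986278165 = 0.00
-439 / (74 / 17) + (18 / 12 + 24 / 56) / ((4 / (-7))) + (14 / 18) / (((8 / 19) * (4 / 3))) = -365291 / 3552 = -102.84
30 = 30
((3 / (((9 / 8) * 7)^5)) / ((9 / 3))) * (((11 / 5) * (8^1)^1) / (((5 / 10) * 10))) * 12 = 11534336 / 8270304525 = 0.00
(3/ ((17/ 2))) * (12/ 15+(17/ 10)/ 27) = 233/ 765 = 0.30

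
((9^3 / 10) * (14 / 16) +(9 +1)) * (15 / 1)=1106.81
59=59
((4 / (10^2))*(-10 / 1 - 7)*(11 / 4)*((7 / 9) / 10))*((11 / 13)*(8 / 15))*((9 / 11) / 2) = -1309 / 48750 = -0.03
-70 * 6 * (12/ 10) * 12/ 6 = -1008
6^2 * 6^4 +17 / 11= 513233 / 11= 46657.55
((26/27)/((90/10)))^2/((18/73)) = 24674/531441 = 0.05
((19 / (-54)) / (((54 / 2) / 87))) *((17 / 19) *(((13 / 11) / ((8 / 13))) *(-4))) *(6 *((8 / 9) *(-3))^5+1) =-5453514235 / 866052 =-6296.98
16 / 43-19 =-801 / 43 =-18.63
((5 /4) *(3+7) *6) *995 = 74625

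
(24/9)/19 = 8/57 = 0.14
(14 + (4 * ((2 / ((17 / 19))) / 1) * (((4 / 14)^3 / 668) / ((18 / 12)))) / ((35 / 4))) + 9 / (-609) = 41468364073 / 2965150965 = 13.99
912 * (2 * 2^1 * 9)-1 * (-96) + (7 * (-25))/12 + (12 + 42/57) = 7507163/228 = 32926.15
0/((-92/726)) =0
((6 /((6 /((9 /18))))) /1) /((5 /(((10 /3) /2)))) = 1 /6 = 0.17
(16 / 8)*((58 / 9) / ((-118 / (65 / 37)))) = -3770 / 19647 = -0.19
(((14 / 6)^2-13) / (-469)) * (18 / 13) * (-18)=-2448 / 6097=-0.40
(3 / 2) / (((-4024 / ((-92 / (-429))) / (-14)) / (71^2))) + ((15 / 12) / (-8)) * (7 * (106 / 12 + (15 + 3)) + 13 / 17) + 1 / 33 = -5586843601 / 234776256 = -23.80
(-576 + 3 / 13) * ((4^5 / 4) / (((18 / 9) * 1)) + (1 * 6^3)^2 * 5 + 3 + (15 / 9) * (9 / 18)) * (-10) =17470875725 / 13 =1343913517.31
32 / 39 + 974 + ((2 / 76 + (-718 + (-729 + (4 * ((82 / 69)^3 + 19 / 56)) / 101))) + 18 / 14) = -27007762611812 / 57367198161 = -470.79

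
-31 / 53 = -0.58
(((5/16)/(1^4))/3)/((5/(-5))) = -5/48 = -0.10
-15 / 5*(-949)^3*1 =2564011047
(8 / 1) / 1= 8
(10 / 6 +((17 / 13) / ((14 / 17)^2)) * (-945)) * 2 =-1987945 / 546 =-3640.92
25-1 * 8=17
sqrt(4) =2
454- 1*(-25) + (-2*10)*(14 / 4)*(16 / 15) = 1213 / 3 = 404.33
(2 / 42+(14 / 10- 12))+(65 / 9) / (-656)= -10.56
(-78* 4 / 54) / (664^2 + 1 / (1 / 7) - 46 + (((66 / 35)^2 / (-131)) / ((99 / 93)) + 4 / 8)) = -16689400 / 1273438857969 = -0.00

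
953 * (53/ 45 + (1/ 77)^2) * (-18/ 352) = -149755373/ 2608760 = -57.40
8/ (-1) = -8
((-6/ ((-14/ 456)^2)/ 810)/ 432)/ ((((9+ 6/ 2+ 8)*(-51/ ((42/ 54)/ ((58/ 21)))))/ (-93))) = -11191/ 23959800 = -0.00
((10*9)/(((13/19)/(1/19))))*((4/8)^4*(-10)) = -4.33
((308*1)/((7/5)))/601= 220/601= 0.37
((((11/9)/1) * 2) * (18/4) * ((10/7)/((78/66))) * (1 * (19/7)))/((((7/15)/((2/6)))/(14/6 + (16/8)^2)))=2184050/13377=163.27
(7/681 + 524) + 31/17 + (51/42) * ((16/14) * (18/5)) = 1505626858/2836365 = 530.83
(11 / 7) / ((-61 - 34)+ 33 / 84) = -44 / 2649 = -0.02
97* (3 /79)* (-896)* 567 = -147837312 /79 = -1871358.38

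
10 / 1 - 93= -83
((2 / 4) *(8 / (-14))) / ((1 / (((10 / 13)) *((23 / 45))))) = -92 / 819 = -0.11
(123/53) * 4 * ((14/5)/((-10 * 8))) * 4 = -1722/1325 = -1.30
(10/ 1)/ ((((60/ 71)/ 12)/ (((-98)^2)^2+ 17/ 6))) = 39292884823/ 3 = 13097628274.33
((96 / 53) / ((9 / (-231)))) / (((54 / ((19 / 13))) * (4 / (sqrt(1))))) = -5852 / 18603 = -0.31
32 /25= 1.28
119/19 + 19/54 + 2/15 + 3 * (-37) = -534811/5130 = -104.25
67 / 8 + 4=99 / 8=12.38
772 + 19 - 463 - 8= 320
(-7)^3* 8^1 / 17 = -2744 / 17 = -161.41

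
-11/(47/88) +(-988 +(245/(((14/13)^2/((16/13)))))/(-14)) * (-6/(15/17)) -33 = 11171343/1645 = 6791.09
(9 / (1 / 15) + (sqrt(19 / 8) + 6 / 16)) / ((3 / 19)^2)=361 * sqrt(38) / 36 + 130321 / 24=5491.86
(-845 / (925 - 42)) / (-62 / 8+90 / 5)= -3380 / 36203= -0.09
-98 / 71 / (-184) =49 / 6532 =0.01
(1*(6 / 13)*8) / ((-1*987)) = -16 / 4277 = -0.00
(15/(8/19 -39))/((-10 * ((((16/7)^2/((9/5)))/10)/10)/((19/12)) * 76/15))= 628425/1501184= 0.42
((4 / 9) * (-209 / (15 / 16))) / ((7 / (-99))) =147136 / 105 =1401.30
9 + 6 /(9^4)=19685 /2187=9.00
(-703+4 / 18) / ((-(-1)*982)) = -6325 / 8838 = -0.72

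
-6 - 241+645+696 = 1094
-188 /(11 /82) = -15416 /11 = -1401.45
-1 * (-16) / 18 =8 / 9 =0.89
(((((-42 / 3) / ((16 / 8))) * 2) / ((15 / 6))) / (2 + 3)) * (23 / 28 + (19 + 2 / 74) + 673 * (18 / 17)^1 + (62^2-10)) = -80424083 / 15725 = -5114.41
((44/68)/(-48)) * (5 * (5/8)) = -275/6528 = -0.04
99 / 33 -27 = -24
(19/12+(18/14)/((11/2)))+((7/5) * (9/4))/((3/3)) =5737/1155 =4.97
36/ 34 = 18/ 17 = 1.06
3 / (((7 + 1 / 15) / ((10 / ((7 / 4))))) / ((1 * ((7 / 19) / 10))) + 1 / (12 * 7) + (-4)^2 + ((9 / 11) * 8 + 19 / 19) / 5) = 308 / 5245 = 0.06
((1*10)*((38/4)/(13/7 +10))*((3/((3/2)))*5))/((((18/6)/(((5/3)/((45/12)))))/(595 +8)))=1782200/249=7157.43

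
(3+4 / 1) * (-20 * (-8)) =1120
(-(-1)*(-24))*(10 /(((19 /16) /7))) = -26880 /19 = -1414.74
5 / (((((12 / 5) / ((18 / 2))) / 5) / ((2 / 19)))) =375 / 38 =9.87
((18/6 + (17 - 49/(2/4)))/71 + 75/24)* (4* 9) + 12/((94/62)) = 539697/6674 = 80.87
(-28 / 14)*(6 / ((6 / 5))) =-10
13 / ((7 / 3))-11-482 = -3412 / 7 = -487.43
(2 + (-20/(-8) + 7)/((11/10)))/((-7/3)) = -351/77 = -4.56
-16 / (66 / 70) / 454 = -280 / 7491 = -0.04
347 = 347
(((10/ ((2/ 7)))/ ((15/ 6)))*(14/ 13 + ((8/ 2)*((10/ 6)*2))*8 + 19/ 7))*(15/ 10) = 30155/ 13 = 2319.62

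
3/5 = 0.60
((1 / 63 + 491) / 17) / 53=30934 / 56763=0.54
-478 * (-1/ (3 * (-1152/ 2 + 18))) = -239/ 837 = -0.29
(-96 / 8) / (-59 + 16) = 12 / 43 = 0.28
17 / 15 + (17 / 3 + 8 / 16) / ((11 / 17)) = 10.66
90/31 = 2.90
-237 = -237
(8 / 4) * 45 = 90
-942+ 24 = -918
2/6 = 1/3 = 0.33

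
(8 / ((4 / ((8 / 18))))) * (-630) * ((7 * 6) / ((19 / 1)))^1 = -23520 / 19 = -1237.89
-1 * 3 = -3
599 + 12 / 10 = 3001 / 5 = 600.20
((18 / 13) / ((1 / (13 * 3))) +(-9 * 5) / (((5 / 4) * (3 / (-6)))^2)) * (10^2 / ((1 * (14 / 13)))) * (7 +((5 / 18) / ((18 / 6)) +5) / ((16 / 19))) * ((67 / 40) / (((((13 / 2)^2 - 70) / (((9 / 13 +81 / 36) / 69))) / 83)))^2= -1712742448119529 / 506129594880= -3384.00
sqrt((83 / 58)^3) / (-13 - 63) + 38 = 38 - 83* sqrt(4814) / 255664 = 37.98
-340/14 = -24.29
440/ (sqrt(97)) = 440 * sqrt(97)/ 97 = 44.68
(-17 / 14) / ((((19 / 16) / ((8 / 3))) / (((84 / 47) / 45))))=-0.11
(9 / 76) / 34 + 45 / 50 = 11673 / 12920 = 0.90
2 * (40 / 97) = 0.82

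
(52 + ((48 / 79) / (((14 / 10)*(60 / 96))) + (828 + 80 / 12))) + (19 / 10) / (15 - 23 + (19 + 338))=887.37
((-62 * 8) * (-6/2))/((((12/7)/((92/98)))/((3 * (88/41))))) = 1505856/287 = 5246.89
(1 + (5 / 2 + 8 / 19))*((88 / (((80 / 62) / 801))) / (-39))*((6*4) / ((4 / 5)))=-40698009 / 247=-164769.27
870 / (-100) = -8.70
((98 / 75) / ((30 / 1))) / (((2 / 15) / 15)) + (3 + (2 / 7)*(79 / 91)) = 51903 / 6370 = 8.15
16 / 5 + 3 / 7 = 127 / 35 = 3.63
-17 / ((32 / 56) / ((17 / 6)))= -2023 / 24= -84.29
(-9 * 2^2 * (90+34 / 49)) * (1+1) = -319968 / 49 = -6529.96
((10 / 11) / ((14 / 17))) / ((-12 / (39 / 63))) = -1105 / 19404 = -0.06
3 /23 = 0.13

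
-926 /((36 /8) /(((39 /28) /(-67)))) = 6019 /1407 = 4.28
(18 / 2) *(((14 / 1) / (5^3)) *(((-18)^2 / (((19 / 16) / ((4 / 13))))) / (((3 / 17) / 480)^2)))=773202640896 / 1235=626075012.87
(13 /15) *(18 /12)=13 /10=1.30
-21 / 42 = -0.50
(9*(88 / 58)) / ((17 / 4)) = 1584 / 493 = 3.21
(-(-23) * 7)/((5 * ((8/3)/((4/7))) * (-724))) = -69/7240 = -0.01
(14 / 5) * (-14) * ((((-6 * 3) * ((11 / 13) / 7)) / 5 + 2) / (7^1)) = -2848 / 325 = -8.76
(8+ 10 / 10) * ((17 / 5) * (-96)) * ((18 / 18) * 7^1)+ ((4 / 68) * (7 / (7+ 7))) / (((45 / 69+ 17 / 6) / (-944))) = -841052112 / 40885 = -20571.17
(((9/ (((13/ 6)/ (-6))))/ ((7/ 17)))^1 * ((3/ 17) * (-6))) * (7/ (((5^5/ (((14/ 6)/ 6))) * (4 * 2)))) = 567/ 81250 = 0.01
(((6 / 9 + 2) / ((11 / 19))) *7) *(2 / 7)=304 / 33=9.21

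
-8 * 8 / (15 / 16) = -1024 / 15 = -68.27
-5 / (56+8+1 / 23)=-115 / 1473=-0.08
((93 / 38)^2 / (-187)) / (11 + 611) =-8649 / 167957416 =-0.00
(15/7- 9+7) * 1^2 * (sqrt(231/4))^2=33/4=8.25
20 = 20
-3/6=-1/2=-0.50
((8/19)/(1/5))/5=8/19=0.42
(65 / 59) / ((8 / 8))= 65 / 59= 1.10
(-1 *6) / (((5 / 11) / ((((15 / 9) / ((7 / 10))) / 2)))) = -110 / 7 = -15.71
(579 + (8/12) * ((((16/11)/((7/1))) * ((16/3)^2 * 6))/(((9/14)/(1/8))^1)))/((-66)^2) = 519985/3881196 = 0.13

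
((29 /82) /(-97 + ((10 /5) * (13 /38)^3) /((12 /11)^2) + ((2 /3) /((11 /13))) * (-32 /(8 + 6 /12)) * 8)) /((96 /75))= -8369180325 /3654924704713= -0.00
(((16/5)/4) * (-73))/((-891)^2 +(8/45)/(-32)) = -10512/142898579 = -0.00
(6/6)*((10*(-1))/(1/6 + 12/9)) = -20/3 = -6.67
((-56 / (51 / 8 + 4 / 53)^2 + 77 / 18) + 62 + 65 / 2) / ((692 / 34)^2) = 1895641434169 / 8059523544900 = 0.24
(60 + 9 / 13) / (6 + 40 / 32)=3156 / 377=8.37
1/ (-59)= -0.02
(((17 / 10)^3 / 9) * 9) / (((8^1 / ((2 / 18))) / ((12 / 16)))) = 4913 / 96000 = 0.05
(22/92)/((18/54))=33/46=0.72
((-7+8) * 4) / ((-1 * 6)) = -2 / 3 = -0.67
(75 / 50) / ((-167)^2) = 3 / 55778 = 0.00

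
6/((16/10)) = 3.75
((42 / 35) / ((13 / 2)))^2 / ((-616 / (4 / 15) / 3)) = -72 / 1626625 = -0.00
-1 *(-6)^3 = 216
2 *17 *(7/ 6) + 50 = 269/ 3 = 89.67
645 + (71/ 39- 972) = -12682/ 39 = -325.18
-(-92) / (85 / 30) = 552 / 17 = 32.47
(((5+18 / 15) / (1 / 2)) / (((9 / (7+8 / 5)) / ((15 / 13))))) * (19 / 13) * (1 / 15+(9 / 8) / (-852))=1.31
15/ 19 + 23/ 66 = 1427/ 1254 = 1.14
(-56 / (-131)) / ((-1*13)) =-56 / 1703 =-0.03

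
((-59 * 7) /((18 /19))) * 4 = -15694 /9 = -1743.78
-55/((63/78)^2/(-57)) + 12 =708184/147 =4817.58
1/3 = 0.33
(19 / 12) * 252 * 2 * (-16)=-12768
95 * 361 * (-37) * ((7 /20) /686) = -253783 /392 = -647.41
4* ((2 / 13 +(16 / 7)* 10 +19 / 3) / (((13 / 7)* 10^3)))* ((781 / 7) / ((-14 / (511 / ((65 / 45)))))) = -1370193429 / 7689500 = -178.19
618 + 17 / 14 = 8669 / 14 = 619.21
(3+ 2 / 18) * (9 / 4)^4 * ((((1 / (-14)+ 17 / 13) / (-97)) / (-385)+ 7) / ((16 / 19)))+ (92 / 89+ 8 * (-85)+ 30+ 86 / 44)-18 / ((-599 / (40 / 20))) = 167958959585787 / 10601140566016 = 15.84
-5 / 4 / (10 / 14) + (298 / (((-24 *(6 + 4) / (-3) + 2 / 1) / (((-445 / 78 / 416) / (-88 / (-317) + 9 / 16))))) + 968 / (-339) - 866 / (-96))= 697581062461 / 160140719856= 4.36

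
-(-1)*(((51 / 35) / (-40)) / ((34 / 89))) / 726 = -89 / 677600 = -0.00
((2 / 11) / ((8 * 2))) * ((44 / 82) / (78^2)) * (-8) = -0.00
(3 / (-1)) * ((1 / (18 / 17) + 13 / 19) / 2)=-557 / 228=-2.44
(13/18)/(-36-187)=-13/4014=-0.00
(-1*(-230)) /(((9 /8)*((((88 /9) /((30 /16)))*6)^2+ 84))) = 103500 /538141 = 0.19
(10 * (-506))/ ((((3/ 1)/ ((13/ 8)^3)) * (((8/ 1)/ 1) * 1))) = -2779205/ 3072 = -904.69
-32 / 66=-0.48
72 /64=9 /8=1.12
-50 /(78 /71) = -1775 /39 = -45.51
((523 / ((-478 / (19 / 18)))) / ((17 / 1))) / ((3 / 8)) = -19874 / 109701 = -0.18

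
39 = 39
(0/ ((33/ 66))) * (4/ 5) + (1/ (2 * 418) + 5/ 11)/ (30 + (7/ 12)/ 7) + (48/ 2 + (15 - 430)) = -29499416/ 75449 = -390.98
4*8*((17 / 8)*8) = 544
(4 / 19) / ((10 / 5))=2 / 19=0.11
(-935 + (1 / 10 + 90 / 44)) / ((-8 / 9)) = 461763 / 440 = 1049.46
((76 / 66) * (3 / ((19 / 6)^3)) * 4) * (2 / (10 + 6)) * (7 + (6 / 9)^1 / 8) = 1530 / 3971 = 0.39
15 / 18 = 0.83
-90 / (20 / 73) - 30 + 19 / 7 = -4981 / 14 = -355.79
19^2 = 361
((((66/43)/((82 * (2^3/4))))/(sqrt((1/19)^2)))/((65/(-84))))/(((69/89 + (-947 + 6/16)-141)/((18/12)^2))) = 0.00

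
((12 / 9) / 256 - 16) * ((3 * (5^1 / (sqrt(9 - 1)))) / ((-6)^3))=15355 * sqrt(2) / 55296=0.39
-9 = -9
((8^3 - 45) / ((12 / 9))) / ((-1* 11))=-1401 / 44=-31.84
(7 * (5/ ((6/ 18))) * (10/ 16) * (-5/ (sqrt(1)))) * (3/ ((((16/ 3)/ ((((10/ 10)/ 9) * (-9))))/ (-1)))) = -23625/ 128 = -184.57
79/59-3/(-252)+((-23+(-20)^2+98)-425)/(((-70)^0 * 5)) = 56255/4956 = 11.35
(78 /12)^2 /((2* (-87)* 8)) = -169 /5568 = -0.03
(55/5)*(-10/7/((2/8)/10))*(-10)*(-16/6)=-352000/21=-16761.90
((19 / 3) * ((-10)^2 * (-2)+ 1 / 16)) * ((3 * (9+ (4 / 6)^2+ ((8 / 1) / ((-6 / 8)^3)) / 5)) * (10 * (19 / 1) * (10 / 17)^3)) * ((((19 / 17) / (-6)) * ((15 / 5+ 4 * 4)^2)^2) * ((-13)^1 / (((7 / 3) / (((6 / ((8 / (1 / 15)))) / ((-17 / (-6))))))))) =-101297634926685925 / 51114852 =-1981765200.59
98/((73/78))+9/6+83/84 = 657353/6132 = 107.20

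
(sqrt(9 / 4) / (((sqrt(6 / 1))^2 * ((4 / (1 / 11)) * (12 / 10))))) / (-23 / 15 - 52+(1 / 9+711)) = 0.00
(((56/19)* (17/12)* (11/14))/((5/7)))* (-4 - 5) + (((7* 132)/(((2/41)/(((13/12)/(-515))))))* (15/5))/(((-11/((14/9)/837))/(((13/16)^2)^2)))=-66547583149873/1610228367360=-41.33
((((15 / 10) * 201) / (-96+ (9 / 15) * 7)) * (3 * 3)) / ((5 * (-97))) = 201 / 3298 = 0.06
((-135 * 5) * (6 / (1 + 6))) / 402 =-1.44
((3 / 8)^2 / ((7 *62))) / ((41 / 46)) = 207 / 569408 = 0.00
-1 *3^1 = -3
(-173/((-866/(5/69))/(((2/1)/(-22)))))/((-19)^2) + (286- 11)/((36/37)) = 402392642885/1423698804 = 282.64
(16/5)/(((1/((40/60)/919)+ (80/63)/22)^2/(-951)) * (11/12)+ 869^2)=31887136512/7506722082936955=0.00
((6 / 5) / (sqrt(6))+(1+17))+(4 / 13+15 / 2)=sqrt(6) / 5+671 / 26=26.30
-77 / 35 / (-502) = 11 / 2510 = 0.00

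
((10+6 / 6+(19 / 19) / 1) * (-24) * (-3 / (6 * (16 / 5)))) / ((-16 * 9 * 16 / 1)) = -5 / 256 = -0.02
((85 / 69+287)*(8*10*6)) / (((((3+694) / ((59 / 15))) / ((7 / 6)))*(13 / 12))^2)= 5.11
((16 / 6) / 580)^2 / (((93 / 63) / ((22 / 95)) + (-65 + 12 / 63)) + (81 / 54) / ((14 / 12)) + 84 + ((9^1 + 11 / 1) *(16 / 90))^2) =5544 / 10357566775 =0.00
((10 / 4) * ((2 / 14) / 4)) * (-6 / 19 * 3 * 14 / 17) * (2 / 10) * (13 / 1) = -117 / 646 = -0.18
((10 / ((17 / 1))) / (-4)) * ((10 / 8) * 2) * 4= -1.47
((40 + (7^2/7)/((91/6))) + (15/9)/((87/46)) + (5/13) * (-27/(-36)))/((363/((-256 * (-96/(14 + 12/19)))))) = 845616128/4389759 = 192.63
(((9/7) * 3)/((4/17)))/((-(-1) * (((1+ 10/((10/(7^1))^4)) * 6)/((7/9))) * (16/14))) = 14875/27208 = 0.55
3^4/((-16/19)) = -1539/16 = -96.19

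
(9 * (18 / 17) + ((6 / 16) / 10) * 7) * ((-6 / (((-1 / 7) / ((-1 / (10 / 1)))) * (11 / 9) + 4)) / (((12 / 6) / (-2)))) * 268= 168633171 / 61540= 2740.22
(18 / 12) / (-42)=-1 / 28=-0.04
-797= -797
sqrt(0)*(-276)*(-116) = 0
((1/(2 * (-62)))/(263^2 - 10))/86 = -1/737511576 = -0.00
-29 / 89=-0.33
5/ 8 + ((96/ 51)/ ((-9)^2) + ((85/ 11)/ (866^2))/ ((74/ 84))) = 0.65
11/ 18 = 0.61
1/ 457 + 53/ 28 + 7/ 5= 210817/ 63980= 3.30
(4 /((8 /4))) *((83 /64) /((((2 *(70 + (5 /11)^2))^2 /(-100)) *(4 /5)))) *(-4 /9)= 6076015 /831341088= 0.01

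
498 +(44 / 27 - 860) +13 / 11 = -106679 / 297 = -359.19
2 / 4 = 1 / 2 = 0.50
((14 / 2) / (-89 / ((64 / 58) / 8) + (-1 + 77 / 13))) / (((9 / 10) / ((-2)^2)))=-14560 / 299673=-0.05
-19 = -19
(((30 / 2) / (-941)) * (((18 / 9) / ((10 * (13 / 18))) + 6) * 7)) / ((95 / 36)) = -308448 / 1162135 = -0.27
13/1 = 13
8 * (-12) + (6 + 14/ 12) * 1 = -533/ 6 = -88.83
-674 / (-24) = 337 / 12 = 28.08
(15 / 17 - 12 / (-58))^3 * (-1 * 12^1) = -1858249836 / 119823157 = -15.51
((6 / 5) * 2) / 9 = 4 / 15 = 0.27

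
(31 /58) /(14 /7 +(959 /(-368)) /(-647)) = 3690488 /13837379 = 0.27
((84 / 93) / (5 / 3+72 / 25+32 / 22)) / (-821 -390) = -3300 / 26552213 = -0.00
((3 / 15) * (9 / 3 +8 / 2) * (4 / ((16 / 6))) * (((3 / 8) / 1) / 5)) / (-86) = -63 / 34400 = -0.00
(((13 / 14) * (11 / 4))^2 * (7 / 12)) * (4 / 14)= 20449 / 18816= 1.09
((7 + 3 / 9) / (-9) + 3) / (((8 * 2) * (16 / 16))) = 59 / 432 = 0.14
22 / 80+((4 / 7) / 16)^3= 0.28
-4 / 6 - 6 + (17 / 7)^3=7879 / 1029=7.66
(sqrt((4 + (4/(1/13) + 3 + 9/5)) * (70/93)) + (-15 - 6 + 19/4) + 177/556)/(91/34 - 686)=75293/3229387 - 136 * sqrt(24738)/2160669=0.01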